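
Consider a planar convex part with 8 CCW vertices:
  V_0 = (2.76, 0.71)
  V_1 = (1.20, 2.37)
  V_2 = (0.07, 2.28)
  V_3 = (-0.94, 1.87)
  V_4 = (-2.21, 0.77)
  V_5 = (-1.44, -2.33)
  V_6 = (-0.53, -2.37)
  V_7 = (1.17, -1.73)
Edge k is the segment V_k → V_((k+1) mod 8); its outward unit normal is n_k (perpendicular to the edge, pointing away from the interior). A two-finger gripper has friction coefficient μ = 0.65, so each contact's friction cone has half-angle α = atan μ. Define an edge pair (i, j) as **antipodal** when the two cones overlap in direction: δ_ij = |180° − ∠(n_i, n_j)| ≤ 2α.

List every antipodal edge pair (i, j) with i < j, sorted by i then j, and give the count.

count = 12; pairs: (0,4), (0,5), (1,5), (1,6), (1,7), (2,5), (2,6), (2,7), (3,5), (3,6), (3,7), (4,7)

α = atan 0.65 = 33.02°;  2α = 66.05°
n_0 = (+0.7287, +0.6848)
n_1 = (-0.0794, +0.9968)
n_2 = (-0.3761, +0.9266)
n_3 = (-0.6547, +0.7559)
n_4 = (-0.9705, -0.2411)
n_5 = (-0.0439, -0.9990)
n_6 = (+0.3523, -0.9359)
n_7 = (+0.8378, -0.5460)
  (0,1): δ = 128.67°  ·
  (0,2): δ = 111.13°  ·
  (0,3): δ = 92.32°  ·
  (0,4): δ = 29.27°  ✓
  (0,5): δ = 44.26°  ✓
  (0,6): δ = 67.41°  ·
  (0,7): δ = 103.69°  ·
  (1,2): δ = 162.46°  ·
  (1,3): δ = 143.66°  ·
  (1,4): δ = 80.60°  ·
  (1,5): δ = 7.07°  ✓
  (1,6): δ = 16.08°  ✓
  (1,7): δ = 52.36°  ✓
  (2,3): δ = 161.20°  ·
  (2,4): δ = 98.14°  ·
  (2,5): δ = 24.61°  ✓
  (2,6): δ = 1.46°  ✓
  (2,7): δ = 34.82°  ✓
  (3,4): δ = 116.95°  ·
  (3,5): δ = 43.41°  ✓
  (3,6): δ = 20.27°  ✓
  (3,7): δ = 16.01°  ✓
  (4,5): δ = 106.47°  ·
  (4,6): δ = 83.32°  ·
  (4,7): δ = 47.04°  ✓
  (5,6): δ = 156.85°  ·
  (5,7): δ = 120.57°  ·
  (6,7): δ = 143.72°  ·
antipodal pairs: 12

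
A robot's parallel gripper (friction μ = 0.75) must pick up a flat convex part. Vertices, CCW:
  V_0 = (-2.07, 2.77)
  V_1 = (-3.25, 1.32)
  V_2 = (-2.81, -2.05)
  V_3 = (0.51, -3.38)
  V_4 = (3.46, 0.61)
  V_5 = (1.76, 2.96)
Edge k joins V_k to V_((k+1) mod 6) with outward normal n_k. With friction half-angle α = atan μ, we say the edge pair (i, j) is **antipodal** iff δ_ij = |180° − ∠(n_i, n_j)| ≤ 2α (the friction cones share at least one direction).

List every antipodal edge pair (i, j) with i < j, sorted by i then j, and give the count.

α = atan 0.75 = 36.87°;  2α = 73.74°
n_0 = (-0.7756, +0.6312)
n_1 = (-0.9916, -0.1295)
n_2 = (-0.3719, -0.9283)
n_3 = (+0.8041, -0.5945)
n_4 = (+0.8102, +0.5861)
n_5 = (-0.0495, +0.9988)
  (0,1): δ = 133.42°  ·
  (0,2): δ = 72.69°  ✓
  (0,3): δ = 2.66°  ✓
  (0,4): δ = 75.02°  ·
  (0,5): δ = 131.98°  ·
  (1,2): δ = 119.27°  ·
  (1,3): δ = 43.92°  ✓
  (1,4): δ = 28.44°  ✓
  (1,5): δ = 85.40°  ·
  (2,3): δ = 104.65°  ·
  (2,4): δ = 32.29°  ✓
  (2,5): δ = 24.67°  ✓
  (3,4): δ = 107.64°  ·
  (3,5): δ = 50.68°  ✓
  (4,5): δ = 123.04°  ·
antipodal pairs: 7

count = 7; pairs: (0,2), (0,3), (1,3), (1,4), (2,4), (2,5), (3,5)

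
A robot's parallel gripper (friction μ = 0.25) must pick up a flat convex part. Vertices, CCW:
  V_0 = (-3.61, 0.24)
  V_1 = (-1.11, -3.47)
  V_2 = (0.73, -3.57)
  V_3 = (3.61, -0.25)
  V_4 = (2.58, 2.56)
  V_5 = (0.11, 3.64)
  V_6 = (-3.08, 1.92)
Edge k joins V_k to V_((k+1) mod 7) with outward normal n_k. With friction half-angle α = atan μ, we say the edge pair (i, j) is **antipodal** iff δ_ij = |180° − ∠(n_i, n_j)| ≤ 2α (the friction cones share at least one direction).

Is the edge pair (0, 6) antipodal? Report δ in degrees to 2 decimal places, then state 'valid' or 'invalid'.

α = atan 0.25 = 14.04°;  2α = 28.07°
edge 0: e_0 = (+2.50, -3.71);  n_0 = (-0.8293, -0.5588)
edge 6: e_6 = (-0.53, -1.68);  n_6 = (-0.9537, +0.3009)
∠(n_0, n_6) = 51.48°
δ = |180° − 51.48°| = 128.52°
128.52° > 2α = 28.07°  →  invalid

δ = 128.52°, invalid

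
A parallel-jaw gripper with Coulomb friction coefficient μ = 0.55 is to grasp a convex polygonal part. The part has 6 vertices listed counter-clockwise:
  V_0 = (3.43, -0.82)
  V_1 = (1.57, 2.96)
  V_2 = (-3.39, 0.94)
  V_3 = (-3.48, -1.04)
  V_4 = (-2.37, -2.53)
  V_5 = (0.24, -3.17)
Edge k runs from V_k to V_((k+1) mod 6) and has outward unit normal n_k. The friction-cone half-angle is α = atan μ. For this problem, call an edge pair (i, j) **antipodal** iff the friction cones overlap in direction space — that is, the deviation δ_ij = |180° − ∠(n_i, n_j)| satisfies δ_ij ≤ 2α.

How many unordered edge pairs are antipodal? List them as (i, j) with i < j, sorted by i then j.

count = 6; pairs: (0,2), (0,3), (0,4), (1,4), (1,5), (2,5)

α = atan 0.55 = 28.81°;  2α = 57.62°
n_0 = (+0.8973, +0.4415)
n_1 = (-0.3772, +0.9261)
n_2 = (-0.9990, +0.0454)
n_3 = (-0.8019, -0.5974)
n_4 = (-0.2382, -0.9712)
n_5 = (+0.5931, -0.8051)
  (0,1): δ = 94.04°  ·
  (0,2): δ = 28.80°  ✓
  (0,3): δ = 10.48°  ✓
  (0,4): δ = 50.02°  ✓
  (0,5): δ = 100.18°  ·
  (1,2): δ = 114.76°  ·
  (1,3): δ = 75.47°  ·
  (1,4): δ = 35.94°  ✓
  (1,5): δ = 14.22°  ✓
  (2,3): δ = 140.71°  ·
  (2,4): δ = 101.18°  ·
  (2,5): δ = 51.02°  ✓
  (3,4): δ = 140.46°  ·
  (3,5): δ = 90.31°  ·
  (4,5): δ = 129.84°  ·
antipodal pairs: 6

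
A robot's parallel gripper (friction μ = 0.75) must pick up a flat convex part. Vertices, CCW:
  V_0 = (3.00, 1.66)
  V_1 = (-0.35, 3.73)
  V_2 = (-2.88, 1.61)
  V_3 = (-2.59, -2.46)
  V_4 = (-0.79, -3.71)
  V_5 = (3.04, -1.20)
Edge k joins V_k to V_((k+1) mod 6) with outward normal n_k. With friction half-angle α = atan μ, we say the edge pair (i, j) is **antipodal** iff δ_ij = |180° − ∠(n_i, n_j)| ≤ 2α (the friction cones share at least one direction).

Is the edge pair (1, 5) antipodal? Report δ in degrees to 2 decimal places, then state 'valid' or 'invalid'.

α = atan 0.75 = 36.87°;  2α = 73.74°
edge 1: e_1 = (-2.53, -2.12);  n_1 = (-0.6423, +0.7665)
edge 5: e_5 = (-0.04, +2.86);  n_5 = (+0.9999, +0.0140)
∠(n_1, n_5) = 129.16°
δ = |180° − 129.16°| = 50.84°
50.84° ≤ 2α = 73.74°  →  valid

δ = 50.84°, valid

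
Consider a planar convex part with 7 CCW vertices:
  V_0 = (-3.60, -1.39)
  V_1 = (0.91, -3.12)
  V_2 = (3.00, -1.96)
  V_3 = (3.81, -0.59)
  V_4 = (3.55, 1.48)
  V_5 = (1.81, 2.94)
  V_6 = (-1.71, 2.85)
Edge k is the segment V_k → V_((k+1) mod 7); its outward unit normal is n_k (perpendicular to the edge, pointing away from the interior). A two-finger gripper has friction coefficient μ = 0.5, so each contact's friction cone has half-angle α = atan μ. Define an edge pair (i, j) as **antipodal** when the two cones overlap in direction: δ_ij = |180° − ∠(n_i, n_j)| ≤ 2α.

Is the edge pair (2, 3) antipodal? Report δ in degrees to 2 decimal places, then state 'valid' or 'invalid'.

δ = 142.25°, invalid

α = atan 0.5 = 26.57°;  2α = 53.13°
edge 2: e_2 = (+0.81, +1.37);  n_2 = (+0.8608, -0.5089)
edge 3: e_3 = (-0.26, +2.07);  n_3 = (+0.9922, +0.1246)
∠(n_2, n_3) = 37.75°
δ = |180° − 37.75°| = 142.25°
142.25° > 2α = 53.13°  →  invalid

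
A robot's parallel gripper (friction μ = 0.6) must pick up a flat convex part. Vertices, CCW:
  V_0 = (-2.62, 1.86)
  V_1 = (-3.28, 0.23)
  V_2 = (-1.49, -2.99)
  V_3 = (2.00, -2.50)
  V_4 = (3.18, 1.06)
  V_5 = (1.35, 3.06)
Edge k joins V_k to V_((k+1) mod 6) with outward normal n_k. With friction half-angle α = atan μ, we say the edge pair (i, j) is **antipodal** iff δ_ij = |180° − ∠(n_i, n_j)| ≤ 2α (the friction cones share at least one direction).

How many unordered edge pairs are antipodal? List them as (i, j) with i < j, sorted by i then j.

count = 7; pairs: (0,2), (0,3), (1,3), (1,4), (2,4), (2,5), (3,5)

α = atan 0.6 = 30.96°;  2α = 61.93°
n_0 = (-0.9269, +0.3753)
n_1 = (-0.8740, -0.4859)
n_2 = (+0.1390, -0.9903)
n_3 = (+0.9492, -0.3146)
n_4 = (+0.7378, +0.6751)
n_5 = (-0.2893, +0.9572)
  (0,1): δ = 128.89°  ·
  (0,2): δ = 59.96°  ✓
  (0,3): δ = 3.71°  ✓
  (0,4): δ = 64.50°  ·
  (0,5): δ = 128.86°  ·
  (1,2): δ = 111.08°  ·
  (1,3): δ = 47.41°  ✓
  (1,4): δ = 13.39°  ✓
  (1,5): δ = 77.75°  ·
  (2,3): δ = 116.33°  ·
  (2,4): δ = 55.53°  ✓
  (2,5): δ = 8.83°  ✓
  (3,4): δ = 119.20°  ·
  (3,5): δ = 54.84°  ✓
  (4,5): δ = 115.64°  ·
antipodal pairs: 7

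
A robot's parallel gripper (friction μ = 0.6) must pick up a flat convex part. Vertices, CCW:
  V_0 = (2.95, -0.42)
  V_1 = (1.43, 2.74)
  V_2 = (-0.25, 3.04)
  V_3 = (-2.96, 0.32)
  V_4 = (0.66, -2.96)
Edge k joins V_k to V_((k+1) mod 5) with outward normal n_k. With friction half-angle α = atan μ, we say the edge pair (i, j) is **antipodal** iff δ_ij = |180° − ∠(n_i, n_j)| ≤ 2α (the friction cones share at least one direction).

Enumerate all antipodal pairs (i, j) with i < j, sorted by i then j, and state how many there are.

count = 4; pairs: (0,3), (1,3), (1,4), (2,4)

α = atan 0.6 = 30.96°;  2α = 61.93°
n_0 = (+0.9012, +0.4335)
n_1 = (+0.1758, +0.9844)
n_2 = (-0.7084, +0.7058)
n_3 = (-0.6714, -0.7411)
n_4 = (+0.7427, -0.6696)
  (0,1): δ = 125.81°  ·
  (0,2): δ = 70.58°  ·
  (0,3): δ = 22.13°  ✓
  (0,4): δ = 112.27°  ·
  (1,2): δ = 124.77°  ·
  (1,3): δ = 32.05°  ✓
  (1,4): δ = 58.09°  ✓
  (2,3): δ = 87.28°  ·
  (2,4): δ = 2.86°  ✓
  (3,4): δ = 89.86°  ·
antipodal pairs: 4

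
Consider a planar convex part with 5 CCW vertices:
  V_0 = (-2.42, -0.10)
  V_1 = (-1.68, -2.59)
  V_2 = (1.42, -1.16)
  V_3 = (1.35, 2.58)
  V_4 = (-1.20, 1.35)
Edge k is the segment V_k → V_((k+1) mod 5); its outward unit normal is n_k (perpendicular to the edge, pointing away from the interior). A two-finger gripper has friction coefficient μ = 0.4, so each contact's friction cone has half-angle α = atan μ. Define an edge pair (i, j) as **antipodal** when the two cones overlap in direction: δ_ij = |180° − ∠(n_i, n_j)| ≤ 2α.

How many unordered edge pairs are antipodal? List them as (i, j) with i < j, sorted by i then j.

count = 4; pairs: (0,2), (1,3), (1,4), (2,4)

α = atan 0.4 = 21.80°;  2α = 43.60°
n_0 = (-0.9586, -0.2849)
n_1 = (+0.4189, -0.9080)
n_2 = (+0.9998, +0.0187)
n_3 = (-0.4345, +0.9007)
n_4 = (-0.7652, +0.6438)
  (0,1): δ = 81.79°  ·
  (0,2): δ = 15.48°  ✓
  (0,3): δ = 99.20°  ·
  (0,4): δ = 123.37°  ·
  (1,2): δ = 113.69°  ·
  (1,3): δ = 0.99°  ✓
  (1,4): δ = 25.16°  ✓
  (2,3): δ = 65.32°  ·
  (2,4): δ = 41.15°  ✓
  (3,4): δ = 155.83°  ·
antipodal pairs: 4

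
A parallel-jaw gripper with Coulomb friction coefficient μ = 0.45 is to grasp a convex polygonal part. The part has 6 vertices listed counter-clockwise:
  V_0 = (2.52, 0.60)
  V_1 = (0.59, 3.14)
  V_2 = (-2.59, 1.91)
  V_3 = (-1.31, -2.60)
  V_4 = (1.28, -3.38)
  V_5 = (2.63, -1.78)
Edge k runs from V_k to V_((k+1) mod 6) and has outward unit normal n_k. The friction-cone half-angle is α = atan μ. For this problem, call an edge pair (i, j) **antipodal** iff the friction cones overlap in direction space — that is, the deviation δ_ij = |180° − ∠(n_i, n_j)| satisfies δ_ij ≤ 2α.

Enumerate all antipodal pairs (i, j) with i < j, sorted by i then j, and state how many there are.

count = 5; pairs: (0,2), (0,3), (1,3), (1,4), (2,5)

α = atan 0.45 = 24.23°;  2α = 48.46°
n_0 = (+0.7962, +0.6050)
n_1 = (-0.3607, +0.9327)
n_2 = (-0.9620, -0.2730)
n_3 = (-0.2884, -0.9575)
n_4 = (+0.7643, -0.6449)
n_5 = (+0.9989, +0.0462)
  (0,1): δ = 106.08°  ·
  (0,2): δ = 21.38°  ✓
  (0,3): δ = 36.01°  ✓
  (0,4): δ = 102.61°  ·
  (0,5): δ = 145.42°  ·
  (1,2): δ = 95.30°  ·
  (1,3): δ = 37.91°  ✓
  (1,4): δ = 28.70°  ✓
  (1,5): δ = 71.50°  ·
  (2,3): δ = 122.60°  ·
  (2,4): δ = 56.00°  ·
  (2,5): δ = 13.20°  ✓
  (3,4): δ = 113.40°  ·
  (3,5): δ = 70.59°  ·
  (4,5): δ = 137.20°  ·
antipodal pairs: 5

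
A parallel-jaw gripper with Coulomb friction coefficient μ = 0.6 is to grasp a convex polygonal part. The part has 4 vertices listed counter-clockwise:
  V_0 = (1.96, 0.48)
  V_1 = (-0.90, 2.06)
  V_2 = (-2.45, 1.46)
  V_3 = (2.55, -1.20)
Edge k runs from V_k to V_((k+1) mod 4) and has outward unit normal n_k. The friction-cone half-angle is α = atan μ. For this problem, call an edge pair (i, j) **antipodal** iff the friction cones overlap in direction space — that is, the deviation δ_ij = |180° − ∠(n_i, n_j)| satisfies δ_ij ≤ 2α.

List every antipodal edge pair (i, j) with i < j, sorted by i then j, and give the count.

α = atan 0.6 = 30.96°;  2α = 61.93°
n_0 = (+0.4836, +0.8753)
n_1 = (-0.3610, +0.9326)
n_2 = (-0.4697, -0.8828)
n_3 = (+0.9435, +0.3314)
  (0,1): δ = 129.92°  ·
  (0,2): δ = 0.91°  ✓
  (0,3): δ = 138.27°  ·
  (1,2): δ = 49.17°  ✓
  (1,3): δ = 88.19°  ·
  (2,3): δ = 42.64°  ✓
antipodal pairs: 3

count = 3; pairs: (0,2), (1,2), (2,3)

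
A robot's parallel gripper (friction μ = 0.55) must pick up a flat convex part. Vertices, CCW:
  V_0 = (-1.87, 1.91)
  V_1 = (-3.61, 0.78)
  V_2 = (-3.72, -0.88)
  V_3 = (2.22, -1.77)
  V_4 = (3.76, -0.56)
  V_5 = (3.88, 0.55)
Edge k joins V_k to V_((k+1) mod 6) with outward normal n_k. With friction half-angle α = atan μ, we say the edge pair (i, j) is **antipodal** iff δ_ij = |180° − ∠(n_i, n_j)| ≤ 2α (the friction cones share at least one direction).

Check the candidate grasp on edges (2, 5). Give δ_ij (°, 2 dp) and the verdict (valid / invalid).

α = atan 0.55 = 28.81°;  2α = 57.62°
edge 2: e_2 = (+5.94, -0.89);  n_2 = (-0.1482, -0.9890)
edge 5: e_5 = (-5.75, +1.36);  n_5 = (+0.2302, +0.9732)
∠(n_2, n_5) = 175.21°
δ = |180° − 175.21°| = 4.79°
4.79° ≤ 2α = 57.62°  →  valid

δ = 4.79°, valid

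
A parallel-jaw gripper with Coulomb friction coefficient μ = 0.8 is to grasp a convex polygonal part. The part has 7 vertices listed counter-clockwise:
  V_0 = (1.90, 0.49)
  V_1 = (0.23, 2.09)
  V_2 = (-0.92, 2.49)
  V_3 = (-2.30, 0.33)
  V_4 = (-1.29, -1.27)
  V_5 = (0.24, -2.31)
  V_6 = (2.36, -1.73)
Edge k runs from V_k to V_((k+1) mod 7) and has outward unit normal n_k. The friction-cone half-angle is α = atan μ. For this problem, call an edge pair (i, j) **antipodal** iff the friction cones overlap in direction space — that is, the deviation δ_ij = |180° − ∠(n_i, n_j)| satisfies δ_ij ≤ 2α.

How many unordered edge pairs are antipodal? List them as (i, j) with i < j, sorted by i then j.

α = atan 0.8 = 38.66°;  2α = 77.32°
n_0 = (+0.6918, +0.7221)
n_1 = (+0.3285, +0.9445)
n_2 = (-0.8427, +0.5384)
n_3 = (-0.8456, -0.5338)
n_4 = (-0.5622, -0.8270)
n_5 = (+0.2639, -0.9646)
n_6 = (+0.9792, +0.2029)
  (0,1): δ = 155.41°  ·
  (0,2): δ = 78.80°  ·
  (0,3): δ = 13.96°  ✓
  (0,4): δ = 9.57°  ✓
  (0,5): δ = 59.07°  ✓
  (0,6): δ = 145.48°  ·
  (1,2): δ = 103.40°  ·
  (1,3): δ = 38.56°  ✓
  (1,4): δ = 15.03°  ✓
  (1,5): δ = 34.48°  ✓
  (1,6): δ = 120.89°  ·
  (2,3): δ = 115.16°  ·
  (2,4): δ = 91.63°  ·
  (2,5): δ = 42.13°  ✓
  (2,6): δ = 44.28°  ✓
  (3,4): δ = 156.47°  ·
  (3,5): δ = 106.96°  ·
  (3,6): δ = 20.56°  ✓
  (4,5): δ = 130.49°  ·
  (4,6): δ = 44.09°  ✓
  (5,6): δ = 93.59°  ·
antipodal pairs: 10

count = 10; pairs: (0,3), (0,4), (0,5), (1,3), (1,4), (1,5), (2,5), (2,6), (3,6), (4,6)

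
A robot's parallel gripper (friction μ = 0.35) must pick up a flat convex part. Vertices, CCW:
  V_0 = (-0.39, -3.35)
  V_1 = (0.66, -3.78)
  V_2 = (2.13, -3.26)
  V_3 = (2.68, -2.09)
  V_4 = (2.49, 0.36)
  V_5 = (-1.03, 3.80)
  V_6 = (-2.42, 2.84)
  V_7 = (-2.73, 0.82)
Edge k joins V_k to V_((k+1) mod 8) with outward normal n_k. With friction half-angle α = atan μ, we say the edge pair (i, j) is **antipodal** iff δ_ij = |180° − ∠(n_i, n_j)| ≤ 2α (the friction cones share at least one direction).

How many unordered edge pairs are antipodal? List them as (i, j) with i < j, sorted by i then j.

count = 7; pairs: (0,4), (1,5), (2,5), (2,6), (3,6), (3,7), (4,7)

α = atan 0.35 = 19.29°;  2α = 38.58°
n_0 = (-0.3790, -0.9254)
n_1 = (+0.3335, -0.9428)
n_2 = (+0.9050, -0.4254)
n_3 = (+0.9970, +0.0773)
n_4 = (+0.6989, +0.7152)
n_5 = (-0.5683, +0.8228)
n_6 = (-0.9884, +0.1517)
n_7 = (-0.8721, -0.4894)
  (0,1): δ = 138.25°  ·
  (0,2): δ = 92.91°  ·
  (0,3): δ = 63.30°  ·
  (0,4): δ = 22.07°  ✓
  (0,5): δ = 56.90°  ·
  (0,6): δ = 103.55°  ·
  (0,7): δ = 141.57°  ·
  (1,2): δ = 134.66°  ·
  (1,3): δ = 105.05°  ·
  (1,4): δ = 63.82°  ·
  (1,5): δ = 15.15°  ✓
  (1,6): δ = 61.79°  ·
  (1,7): δ = 99.82°  ·
  (2,3): δ = 150.39°  ·
  (2,4): δ = 109.16°  ·
  (2,5): δ = 30.19°  ✓
  (2,6): δ = 16.45°  ✓
  (2,7): δ = 54.48°  ·
  (3,4): δ = 138.78°  ·
  (3,5): δ = 59.80°  ·
  (3,6): δ = 13.16°  ✓
  (3,7): δ = 24.86°  ✓
  (4,5): δ = 101.03°  ·
  (4,6): δ = 54.38°  ·
  (4,7): δ = 16.36°  ✓
  (5,6): δ = 133.36°  ·
  (5,7): δ = 95.33°  ·
  (6,7): δ = 141.98°  ·
antipodal pairs: 7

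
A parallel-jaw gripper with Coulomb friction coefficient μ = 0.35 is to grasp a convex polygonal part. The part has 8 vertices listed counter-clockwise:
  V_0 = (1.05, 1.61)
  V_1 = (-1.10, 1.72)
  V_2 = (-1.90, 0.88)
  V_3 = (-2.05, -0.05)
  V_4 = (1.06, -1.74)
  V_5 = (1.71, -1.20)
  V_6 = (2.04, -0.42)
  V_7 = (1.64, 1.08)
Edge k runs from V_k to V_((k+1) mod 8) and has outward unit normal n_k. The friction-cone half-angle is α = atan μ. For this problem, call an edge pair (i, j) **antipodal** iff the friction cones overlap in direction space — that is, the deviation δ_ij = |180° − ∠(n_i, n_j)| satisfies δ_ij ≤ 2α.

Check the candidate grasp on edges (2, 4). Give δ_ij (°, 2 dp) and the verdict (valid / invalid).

α = atan 0.35 = 19.29°;  2α = 38.58°
edge 2: e_2 = (-0.15, -0.93);  n_2 = (-0.9872, +0.1592)
edge 4: e_4 = (+0.65, +0.54);  n_4 = (+0.6390, -0.7692)
∠(n_2, n_4) = 138.88°
δ = |180° − 138.88°| = 41.12°
41.12° > 2α = 38.58°  →  invalid

δ = 41.12°, invalid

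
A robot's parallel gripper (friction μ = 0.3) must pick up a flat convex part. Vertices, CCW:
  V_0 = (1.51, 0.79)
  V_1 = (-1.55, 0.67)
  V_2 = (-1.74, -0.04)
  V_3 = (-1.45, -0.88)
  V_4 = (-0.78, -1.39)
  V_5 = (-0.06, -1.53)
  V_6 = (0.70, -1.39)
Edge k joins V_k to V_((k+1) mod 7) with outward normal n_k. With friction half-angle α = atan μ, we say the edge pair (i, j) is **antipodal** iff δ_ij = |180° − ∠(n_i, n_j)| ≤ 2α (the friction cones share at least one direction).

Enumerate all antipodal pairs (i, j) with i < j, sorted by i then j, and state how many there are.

α = atan 0.3 = 16.70°;  2α = 33.40°
n_0 = (-0.0392, +0.9992)
n_1 = (-0.9660, +0.2585)
n_2 = (-0.9453, -0.3263)
n_3 = (-0.6057, -0.7957)
n_4 = (-0.1909, -0.9816)
n_5 = (+0.1812, -0.9835)
n_6 = (+0.9374, -0.3483)
  (0,1): δ = 107.23°  ·
  (0,2): δ = 73.20°  ·
  (0,3): δ = 39.52°  ·
  (0,4): δ = 13.25°  ✓
  (0,5): δ = 8.19°  ✓
  (0,6): δ = 67.37°  ·
  (1,2): δ = 145.97°  ·
  (1,3): δ = 112.30°  ·
  (1,4): δ = 86.02°  ·
  (1,5): δ = 64.58°  ·
  (1,6): δ = 5.40°  ✓
  (2,3): δ = 146.32°  ·
  (2,4): δ = 120.05°  ·
  (2,5): δ = 98.61°  ·
  (2,6): δ = 39.43°  ·
  (3,4): δ = 153.73°  ·
  (3,5): δ = 132.28°  ·
  (3,6): δ = 73.10°  ·
  (4,5): δ = 158.56°  ·
  (4,6): δ = 99.38°  ·
  (5,6): δ = 120.82°  ·
antipodal pairs: 3

count = 3; pairs: (0,4), (0,5), (1,6)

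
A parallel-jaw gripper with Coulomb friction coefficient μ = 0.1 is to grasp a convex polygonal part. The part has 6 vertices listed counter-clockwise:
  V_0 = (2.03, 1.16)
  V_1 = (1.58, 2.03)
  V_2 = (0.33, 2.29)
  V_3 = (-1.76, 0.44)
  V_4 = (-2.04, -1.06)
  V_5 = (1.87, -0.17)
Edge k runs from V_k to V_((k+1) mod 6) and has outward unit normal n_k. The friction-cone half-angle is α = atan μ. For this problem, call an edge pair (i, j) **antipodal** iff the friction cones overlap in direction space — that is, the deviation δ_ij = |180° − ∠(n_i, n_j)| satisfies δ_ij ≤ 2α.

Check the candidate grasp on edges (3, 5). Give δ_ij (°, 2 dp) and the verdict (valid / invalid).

α = atan 0.1 = 5.71°;  2α = 11.42°
edge 3: e_3 = (-0.28, -1.50);  n_3 = (-0.9830, +0.1835)
edge 5: e_5 = (+0.16, +1.33);  n_5 = (+0.9928, -0.1194)
∠(n_3, n_5) = 176.29°
δ = |180° − 176.29°| = 3.71°
3.71° ≤ 2α = 11.42°  →  valid

δ = 3.71°, valid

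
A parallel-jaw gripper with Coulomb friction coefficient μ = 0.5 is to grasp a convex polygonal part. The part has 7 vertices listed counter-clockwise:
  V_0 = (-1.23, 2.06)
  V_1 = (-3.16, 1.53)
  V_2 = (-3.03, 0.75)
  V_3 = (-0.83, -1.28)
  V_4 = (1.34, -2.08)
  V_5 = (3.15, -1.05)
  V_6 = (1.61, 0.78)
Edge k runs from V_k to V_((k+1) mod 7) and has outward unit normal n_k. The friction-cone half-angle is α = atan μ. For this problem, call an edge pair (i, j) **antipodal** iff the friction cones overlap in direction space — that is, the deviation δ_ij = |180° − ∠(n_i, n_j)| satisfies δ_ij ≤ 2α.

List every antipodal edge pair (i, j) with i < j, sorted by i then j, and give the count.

α = atan 0.5 = 26.57°;  2α = 53.13°
n_0 = (-0.2648, +0.9643)
n_1 = (-0.9864, -0.1644)
n_2 = (-0.6781, -0.7349)
n_3 = (-0.3459, -0.9383)
n_4 = (+0.4946, -0.8691)
n_5 = (+0.7651, +0.6439)
n_6 = (+0.4109, +0.9117)
  (0,1): δ = 95.89°  ·
  (0,2): δ = 58.05°  ·
  (0,3): δ = 35.59°  ✓
  (0,4): δ = 14.29°  ✓
  (0,5): δ = 114.73°  ·
  (0,6): δ = 140.38°  ·
  (1,2): δ = 142.16°  ·
  (1,3): δ = 119.70°  ·
  (1,4): δ = 69.82°  ·
  (1,5): δ = 30.62°  ✓
  (1,6): δ = 56.28°  ·
  (2,3): δ = 157.54°  ·
  (2,4): δ = 107.66°  ·
  (2,5): δ = 7.22°  ✓
  (2,6): δ = 18.44°  ✓
  (3,4): δ = 130.12°  ·
  (3,5): δ = 29.68°  ✓
  (3,6): δ = 4.02°  ✓
  (4,5): δ = 79.56°  ·
  (4,6): δ = 53.90°  ·
  (5,6): δ = 154.34°  ·
antipodal pairs: 7

count = 7; pairs: (0,3), (0,4), (1,5), (2,5), (2,6), (3,5), (3,6)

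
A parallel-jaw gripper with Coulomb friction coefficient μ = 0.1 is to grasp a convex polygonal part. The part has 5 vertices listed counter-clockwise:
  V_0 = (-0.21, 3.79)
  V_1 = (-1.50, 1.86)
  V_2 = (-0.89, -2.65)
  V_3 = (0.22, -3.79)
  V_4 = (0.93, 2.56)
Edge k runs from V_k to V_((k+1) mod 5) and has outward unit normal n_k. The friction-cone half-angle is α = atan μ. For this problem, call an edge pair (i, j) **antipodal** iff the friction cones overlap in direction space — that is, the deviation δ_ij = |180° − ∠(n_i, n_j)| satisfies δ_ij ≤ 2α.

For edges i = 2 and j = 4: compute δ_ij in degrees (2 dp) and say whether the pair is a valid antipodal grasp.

α = atan 0.1 = 5.71°;  2α = 11.42°
edge 2: e_2 = (+1.11, -1.14);  n_2 = (-0.7165, -0.6976)
edge 4: e_4 = (-1.14, +1.23);  n_4 = (+0.7334, +0.6798)
∠(n_2, n_4) = 178.59°
δ = |180° − 178.59°| = 1.41°
1.41° ≤ 2α = 11.42°  →  valid

δ = 1.41°, valid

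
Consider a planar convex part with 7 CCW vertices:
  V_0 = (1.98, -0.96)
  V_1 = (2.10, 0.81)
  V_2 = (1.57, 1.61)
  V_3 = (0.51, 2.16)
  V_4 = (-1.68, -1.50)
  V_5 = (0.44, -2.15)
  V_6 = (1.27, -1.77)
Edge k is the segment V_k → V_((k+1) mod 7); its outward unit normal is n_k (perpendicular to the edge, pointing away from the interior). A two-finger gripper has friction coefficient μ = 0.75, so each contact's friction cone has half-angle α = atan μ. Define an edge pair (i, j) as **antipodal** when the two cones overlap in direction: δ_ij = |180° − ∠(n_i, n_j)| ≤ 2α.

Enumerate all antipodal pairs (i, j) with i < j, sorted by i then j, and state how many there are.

count = 7; pairs: (0,3), (1,3), (1,4), (2,4), (2,5), (3,5), (3,6)

α = atan 0.75 = 36.87°;  2α = 73.74°
n_0 = (+0.9977, -0.0676)
n_1 = (+0.8336, +0.5523)
n_2 = (+0.4606, +0.8876)
n_3 = (-0.8581, +0.5135)
n_4 = (-0.2931, -0.9561)
n_5 = (+0.4163, -0.9092)
n_6 = (+0.7520, -0.6592)
  (0,1): δ = 142.60°  ·
  (0,2): δ = 113.54°  ·
  (0,3): δ = 27.02°  ✓
  (0,4): δ = 76.83°  ·
  (0,5): δ = 118.48°  ·
  (0,6): δ = 142.64°  ·
  (1,2): δ = 150.95°  ·
  (1,3): δ = 64.42°  ✓
  (1,4): δ = 39.43°  ✓
  (1,5): δ = 81.08°  ·
  (1,6): δ = 105.24°  ·
  (2,3): δ = 93.47°  ·
  (2,4): δ = 10.38°  ✓
  (2,5): δ = 52.02°  ✓
  (2,6): δ = 76.19°  ·
  (3,4): δ = 76.15°  ·
  (3,5): δ = 34.51°  ✓
  (3,6): δ = 10.34°  ✓
  (4,5): δ = 138.35°  ·
  (4,6): δ = 114.19°  ·
  (5,6): δ = 155.84°  ·
antipodal pairs: 7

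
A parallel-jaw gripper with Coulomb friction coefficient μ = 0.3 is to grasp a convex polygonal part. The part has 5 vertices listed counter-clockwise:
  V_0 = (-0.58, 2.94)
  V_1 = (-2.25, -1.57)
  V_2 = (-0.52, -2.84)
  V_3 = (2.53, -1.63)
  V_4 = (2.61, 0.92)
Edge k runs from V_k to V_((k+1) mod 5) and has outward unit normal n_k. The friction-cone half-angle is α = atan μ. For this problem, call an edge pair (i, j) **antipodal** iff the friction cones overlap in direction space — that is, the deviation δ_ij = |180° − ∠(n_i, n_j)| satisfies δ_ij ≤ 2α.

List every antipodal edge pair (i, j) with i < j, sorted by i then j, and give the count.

α = atan 0.3 = 16.70°;  2α = 33.40°
n_0 = (-0.9378, +0.3472)
n_1 = (-0.5918, -0.8061)
n_2 = (+0.3688, -0.9295)
n_3 = (+0.9995, -0.0314)
n_4 = (+0.5350, +0.8449)
  (0,1): δ = 105.96°  ·
  (0,2): δ = 48.04°  ·
  (0,3): δ = 18.52°  ✓
  (0,4): δ = 77.98°  ·
  (1,2): δ = 122.08°  ·
  (1,3): δ = 55.51°  ·
  (1,4): δ = 3.94°  ✓
  (2,3): δ = 113.44°  ·
  (2,4): δ = 53.98°  ·
  (3,4): δ = 120.55°  ·
antipodal pairs: 2

count = 2; pairs: (0,3), (1,4)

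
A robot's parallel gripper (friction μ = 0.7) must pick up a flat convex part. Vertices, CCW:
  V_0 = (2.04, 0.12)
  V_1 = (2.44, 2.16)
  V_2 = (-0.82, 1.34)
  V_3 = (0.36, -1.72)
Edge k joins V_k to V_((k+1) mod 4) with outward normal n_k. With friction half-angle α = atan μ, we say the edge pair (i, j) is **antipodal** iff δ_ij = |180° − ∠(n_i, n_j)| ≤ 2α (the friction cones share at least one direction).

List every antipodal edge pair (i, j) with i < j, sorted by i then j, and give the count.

α = atan 0.7 = 34.99°;  2α = 69.98°
n_0 = (+0.9813, -0.1924)
n_1 = (-0.2439, +0.9698)
n_2 = (-0.9330, -0.3598)
n_3 = (+0.7385, -0.6743)
  (0,1): δ = 64.79°  ✓
  (0,2): δ = 32.18°  ✓
  (0,3): δ = 148.70°  ·
  (1,2): δ = 83.03°  ·
  (1,3): δ = 33.48°  ✓
  (2,3): δ = 63.49°  ✓
antipodal pairs: 4

count = 4; pairs: (0,1), (0,2), (1,3), (2,3)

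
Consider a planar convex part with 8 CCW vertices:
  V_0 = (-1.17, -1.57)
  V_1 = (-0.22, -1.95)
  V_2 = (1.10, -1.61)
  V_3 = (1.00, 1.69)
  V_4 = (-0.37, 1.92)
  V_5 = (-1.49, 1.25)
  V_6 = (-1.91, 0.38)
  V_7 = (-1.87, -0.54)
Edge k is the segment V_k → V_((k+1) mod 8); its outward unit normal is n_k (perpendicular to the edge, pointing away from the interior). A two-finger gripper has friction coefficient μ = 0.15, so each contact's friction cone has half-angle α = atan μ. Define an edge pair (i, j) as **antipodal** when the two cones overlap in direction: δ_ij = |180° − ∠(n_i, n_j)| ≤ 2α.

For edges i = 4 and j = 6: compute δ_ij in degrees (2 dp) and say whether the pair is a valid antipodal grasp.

α = atan 0.15 = 8.53°;  2α = 17.06°
edge 4: e_4 = (-1.12, -0.67);  n_4 = (-0.5134, +0.8582)
edge 6: e_6 = (+0.04, -0.92);  n_6 = (-0.9991, -0.0434)
∠(n_4, n_6) = 61.60°
δ = |180° − 61.60°| = 118.40°
118.40° > 2α = 17.06°  →  invalid

δ = 118.40°, invalid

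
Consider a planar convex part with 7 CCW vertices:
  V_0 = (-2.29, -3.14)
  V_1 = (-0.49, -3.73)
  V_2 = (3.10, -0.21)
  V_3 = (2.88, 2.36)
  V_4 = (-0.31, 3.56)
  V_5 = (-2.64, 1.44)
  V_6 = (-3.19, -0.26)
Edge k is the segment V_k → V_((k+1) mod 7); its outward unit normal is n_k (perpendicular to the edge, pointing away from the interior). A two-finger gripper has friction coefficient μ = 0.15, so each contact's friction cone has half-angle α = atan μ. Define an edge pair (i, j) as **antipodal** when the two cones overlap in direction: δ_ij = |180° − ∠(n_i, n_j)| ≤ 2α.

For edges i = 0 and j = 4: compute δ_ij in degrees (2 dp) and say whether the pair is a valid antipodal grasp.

α = atan 0.15 = 8.53°;  2α = 17.06°
edge 0: e_0 = (+1.80, -0.59);  n_0 = (-0.3115, -0.9503)
edge 4: e_4 = (-2.33, -2.12);  n_4 = (-0.6730, +0.7397)
∠(n_0, n_4) = 119.55°
δ = |180° − 119.55°| = 60.45°
60.45° > 2α = 17.06°  →  invalid

δ = 60.45°, invalid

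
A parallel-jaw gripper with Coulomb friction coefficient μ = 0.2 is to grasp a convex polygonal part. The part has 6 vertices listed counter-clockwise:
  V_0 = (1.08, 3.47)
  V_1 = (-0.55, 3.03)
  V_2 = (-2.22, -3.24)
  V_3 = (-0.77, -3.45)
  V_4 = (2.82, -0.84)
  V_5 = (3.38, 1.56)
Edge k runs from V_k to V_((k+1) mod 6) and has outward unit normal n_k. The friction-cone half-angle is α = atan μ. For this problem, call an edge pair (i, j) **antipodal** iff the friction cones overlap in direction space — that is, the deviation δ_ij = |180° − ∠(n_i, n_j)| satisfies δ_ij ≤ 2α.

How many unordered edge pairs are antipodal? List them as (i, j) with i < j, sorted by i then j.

α = atan 0.2 = 11.31°;  2α = 22.62°
n_0 = (-0.2606, +0.9654)
n_1 = (-0.9663, +0.2574)
n_2 = (-0.1433, -0.9897)
n_3 = (+0.5880, -0.8088)
n_4 = (+0.9738, -0.2272)
n_5 = (+0.6389, +0.7693)
  (0,1): δ = 120.02°  ·
  (0,2): δ = 23.35°  ·
  (0,3): δ = 20.91°  ✓
  (0,4): δ = 61.76°  ·
  (0,5): δ = 125.19°  ·
  (1,2): δ = 83.33°  ·
  (1,3): δ = 39.07°  ·
  (1,4): δ = 1.78°  ✓
  (1,5): δ = 65.21°  ·
  (2,3): δ = 135.74°  ·
  (2,4): δ = 94.89°  ·
  (2,5): δ = 31.47°  ·
  (3,4): δ = 139.15°  ·
  (3,5): δ = 75.73°  ·
  (4,5): δ = 116.57°  ·
antipodal pairs: 2

count = 2; pairs: (0,3), (1,4)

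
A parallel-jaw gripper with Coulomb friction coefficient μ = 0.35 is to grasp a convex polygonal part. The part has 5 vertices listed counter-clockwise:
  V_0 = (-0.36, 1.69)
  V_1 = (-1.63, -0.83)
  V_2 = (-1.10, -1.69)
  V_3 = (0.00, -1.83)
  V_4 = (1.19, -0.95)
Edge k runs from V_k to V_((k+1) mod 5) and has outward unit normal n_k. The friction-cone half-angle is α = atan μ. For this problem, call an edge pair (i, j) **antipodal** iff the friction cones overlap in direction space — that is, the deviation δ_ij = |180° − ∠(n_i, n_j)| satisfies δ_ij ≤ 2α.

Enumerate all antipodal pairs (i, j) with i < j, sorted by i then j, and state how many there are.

count = 2; pairs: (0,3), (1,4)

α = atan 0.35 = 19.29°;  2α = 38.58°
n_0 = (-0.8930, +0.4500)
n_1 = (-0.8513, -0.5246)
n_2 = (-0.1263, -0.9920)
n_3 = (+0.5946, -0.8040)
n_4 = (+0.8624, +0.5063)
  (0,1): δ = 121.61°  ·
  (0,2): δ = 70.51°  ·
  (0,3): δ = 26.77°  ✓
  (0,4): δ = 57.16°  ·
  (1,2): δ = 128.90°  ·
  (1,3): δ = 85.16°  ·
  (1,4): δ = 1.23°  ✓
  (2,3): δ = 136.26°  ·
  (2,4): δ = 52.33°  ·
  (3,4): δ = 96.06°  ·
antipodal pairs: 2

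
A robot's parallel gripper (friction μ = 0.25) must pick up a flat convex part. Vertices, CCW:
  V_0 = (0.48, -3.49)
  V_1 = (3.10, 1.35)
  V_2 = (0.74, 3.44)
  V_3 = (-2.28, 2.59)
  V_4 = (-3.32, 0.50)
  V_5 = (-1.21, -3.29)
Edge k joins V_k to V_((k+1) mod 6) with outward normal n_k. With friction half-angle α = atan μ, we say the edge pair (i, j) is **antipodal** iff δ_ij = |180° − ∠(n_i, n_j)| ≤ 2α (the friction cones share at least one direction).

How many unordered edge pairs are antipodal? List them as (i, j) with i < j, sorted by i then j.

α = atan 0.25 = 14.04°;  2α = 28.07°
n_0 = (+0.8794, -0.4760)
n_1 = (+0.6630, +0.7486)
n_2 = (-0.2709, +0.9626)
n_3 = (-0.8953, +0.4455)
n_4 = (-0.8737, -0.4864)
n_5 = (-0.1175, -0.9931)
  (0,1): δ = 103.10°  ·
  (0,2): δ = 45.85°  ·
  (0,3): δ = 1.97°  ✓
  (0,4): δ = 57.53°  ·
  (0,5): δ = 111.68°  ·
  (1,2): δ = 122.75°  ·
  (1,3): δ = 74.93°  ·
  (1,4): δ = 19.37°  ✓
  (1,5): δ = 34.78°  ·
  (2,3): δ = 132.17°  ·
  (2,4): δ = 76.61°  ·
  (2,5): δ = 22.47°  ✓
  (3,4): δ = 124.44°  ·
  (3,5): δ = 70.29°  ·
  (4,5): δ = 125.86°  ·
antipodal pairs: 3

count = 3; pairs: (0,3), (1,4), (2,5)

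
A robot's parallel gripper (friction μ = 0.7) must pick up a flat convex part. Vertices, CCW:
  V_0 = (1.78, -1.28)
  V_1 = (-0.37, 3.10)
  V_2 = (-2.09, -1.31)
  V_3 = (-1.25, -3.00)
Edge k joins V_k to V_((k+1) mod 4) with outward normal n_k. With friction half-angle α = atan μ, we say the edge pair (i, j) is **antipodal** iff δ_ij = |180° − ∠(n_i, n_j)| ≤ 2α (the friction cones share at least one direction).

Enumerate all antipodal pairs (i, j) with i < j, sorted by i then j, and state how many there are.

α = atan 0.7 = 34.99°;  2α = 69.98°
n_0 = (+0.8977, +0.4406)
n_1 = (-0.9316, +0.3634)
n_2 = (-0.8955, -0.4451)
n_3 = (+0.4937, -0.8697)
  (0,1): δ = 47.45°  ✓
  (0,2): δ = 0.28°  ✓
  (0,3): δ = 93.44°  ·
  (1,2): δ = 132.26°  ·
  (1,3): δ = 39.11°  ✓
  (2,3): δ = 86.85°  ·
antipodal pairs: 3

count = 3; pairs: (0,1), (0,2), (1,3)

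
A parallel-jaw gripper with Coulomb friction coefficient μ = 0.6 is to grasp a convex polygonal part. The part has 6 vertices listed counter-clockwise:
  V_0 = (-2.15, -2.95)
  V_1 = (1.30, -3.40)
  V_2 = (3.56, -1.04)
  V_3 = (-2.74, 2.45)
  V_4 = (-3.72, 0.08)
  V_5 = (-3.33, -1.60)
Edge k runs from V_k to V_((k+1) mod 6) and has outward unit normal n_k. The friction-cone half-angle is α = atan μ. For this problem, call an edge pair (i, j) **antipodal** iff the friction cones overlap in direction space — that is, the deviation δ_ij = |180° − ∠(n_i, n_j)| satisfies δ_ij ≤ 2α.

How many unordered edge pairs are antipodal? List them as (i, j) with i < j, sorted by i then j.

count = 5; pairs: (0,2), (1,3), (1,4), (2,4), (2,5)

α = atan 0.6 = 30.96°;  2α = 61.93°
n_0 = (-0.1293, -0.9916)
n_1 = (+0.7222, -0.6916)
n_2 = (+0.4846, +0.8747)
n_3 = (-0.9241, +0.3821)
n_4 = (-0.9741, -0.2261)
n_5 = (-0.7529, -0.6581)
  (0,1): δ = 126.33°  ·
  (0,2): δ = 21.55°  ✓
  (0,3): δ = 74.97°  ·
  (0,4): δ = 110.50°  ·
  (0,5): δ = 138.59°  ·
  (1,2): δ = 75.23°  ·
  (1,3): δ = 21.29°  ✓
  (1,4): δ = 56.83°  ✓
  (1,5): δ = 84.92°  ·
  (2,3): δ = 83.48°  ·
  (2,4): δ = 47.95°  ✓
  (2,5): δ = 19.86°  ✓
  (3,4): δ = 144.47°  ·
  (3,5): δ = 116.38°  ·
  (4,5): δ = 151.91°  ·
antipodal pairs: 5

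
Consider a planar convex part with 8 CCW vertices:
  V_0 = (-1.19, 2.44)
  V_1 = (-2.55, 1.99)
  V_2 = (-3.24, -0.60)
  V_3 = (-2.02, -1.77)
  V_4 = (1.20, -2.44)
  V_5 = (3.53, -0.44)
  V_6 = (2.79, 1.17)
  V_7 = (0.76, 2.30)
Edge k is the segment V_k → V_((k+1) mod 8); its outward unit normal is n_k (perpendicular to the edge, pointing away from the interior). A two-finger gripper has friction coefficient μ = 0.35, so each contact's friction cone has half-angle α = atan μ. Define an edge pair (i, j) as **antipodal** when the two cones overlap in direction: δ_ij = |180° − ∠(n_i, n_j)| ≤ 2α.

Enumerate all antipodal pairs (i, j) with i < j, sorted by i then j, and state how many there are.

α = atan 0.35 = 19.29°;  2α = 38.58°
n_0 = (-0.3141, +0.9494)
n_1 = (-0.9663, +0.2574)
n_2 = (-0.6922, -0.7217)
n_3 = (-0.2037, -0.9790)
n_4 = (+0.6513, -0.7588)
n_5 = (+0.9086, +0.4176)
n_6 = (+0.4864, +0.8738)
n_7 = (+0.0716, +0.9974)
  (0,1): δ = 123.23°  ·
  (0,2): δ = 62.11°  ·
  (0,3): δ = 30.06°  ✓
  (0,4): δ = 22.33°  ✓
  (0,5): δ = 96.38°  ·
  (0,6): δ = 132.59°  ·
  (0,7): δ = 157.59°  ·
  (1,2): δ = 118.88°  ·
  (1,3): δ = 86.84°  ·
  (1,4): δ = 34.44°  ✓
  (1,5): δ = 39.60°  ·
  (1,6): δ = 75.82°  ·
  (1,7): δ = 100.81°  ·
  (2,3): δ = 147.95°  ·
  (2,4): δ = 95.56°  ·
  (2,5): δ = 21.51°  ✓
  (2,6): δ = 14.70°  ✓
  (2,7): δ = 39.70°  ·
  (3,4): δ = 127.60°  ·
  (3,5): δ = 53.56°  ·
  (3,6): δ = 17.35°  ✓
  (3,7): δ = 7.65°  ✓
  (4,5): δ = 105.96°  ·
  (4,6): δ = 69.74°  ·
  (4,7): δ = 44.75°  ·
  (5,6): δ = 143.79°  ·
  (5,7): δ = 118.79°  ·
  (6,7): δ = 155.00°  ·
antipodal pairs: 7

count = 7; pairs: (0,3), (0,4), (1,4), (2,5), (2,6), (3,6), (3,7)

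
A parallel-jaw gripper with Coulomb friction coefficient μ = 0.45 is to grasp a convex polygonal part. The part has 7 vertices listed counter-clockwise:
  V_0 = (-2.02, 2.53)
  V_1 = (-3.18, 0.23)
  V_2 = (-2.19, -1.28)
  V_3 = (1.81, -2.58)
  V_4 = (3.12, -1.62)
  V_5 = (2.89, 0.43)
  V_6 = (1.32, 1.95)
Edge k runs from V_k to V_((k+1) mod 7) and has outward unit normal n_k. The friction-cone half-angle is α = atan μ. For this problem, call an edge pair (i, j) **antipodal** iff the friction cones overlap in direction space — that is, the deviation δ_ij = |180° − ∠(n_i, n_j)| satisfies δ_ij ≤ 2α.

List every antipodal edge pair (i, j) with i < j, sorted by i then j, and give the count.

α = atan 0.45 = 24.23°;  2α = 48.46°
n_0 = (-0.8929, +0.4503)
n_1 = (-0.8363, -0.5483)
n_2 = (-0.3091, -0.9510)
n_3 = (+0.5911, -0.8066)
n_4 = (+0.9938, +0.1115)
n_5 = (+0.6956, +0.7185)
n_6 = (+0.1711, +0.9853)
  (0,1): δ = 119.99°  ·
  (0,2): δ = 81.24°  ·
  (0,3): δ = 27.00°  ✓
  (0,4): δ = 33.17°  ✓
  (0,5): δ = 72.69°  ·
  (0,6): δ = 106.91°  ·
  (1,2): δ = 141.25°  ·
  (1,3): δ = 87.02°  ·
  (1,4): δ = 26.85°  ✓
  (1,5): δ = 12.68°  ✓
  (1,6): δ = 46.90°  ✓
  (2,3): δ = 125.76°  ·
  (2,4): δ = 65.59°  ·
  (2,5): δ = 26.07°  ✓
  (2,6): δ = 8.15°  ✓
  (3,4): δ = 119.83°  ·
  (3,5): δ = 80.31°  ·
  (3,6): δ = 46.09°  ✓
  (4,5): δ = 140.47°  ·
  (4,6): δ = 106.25°  ·
  (5,6): δ = 145.78°  ·
antipodal pairs: 8

count = 8; pairs: (0,3), (0,4), (1,4), (1,5), (1,6), (2,5), (2,6), (3,6)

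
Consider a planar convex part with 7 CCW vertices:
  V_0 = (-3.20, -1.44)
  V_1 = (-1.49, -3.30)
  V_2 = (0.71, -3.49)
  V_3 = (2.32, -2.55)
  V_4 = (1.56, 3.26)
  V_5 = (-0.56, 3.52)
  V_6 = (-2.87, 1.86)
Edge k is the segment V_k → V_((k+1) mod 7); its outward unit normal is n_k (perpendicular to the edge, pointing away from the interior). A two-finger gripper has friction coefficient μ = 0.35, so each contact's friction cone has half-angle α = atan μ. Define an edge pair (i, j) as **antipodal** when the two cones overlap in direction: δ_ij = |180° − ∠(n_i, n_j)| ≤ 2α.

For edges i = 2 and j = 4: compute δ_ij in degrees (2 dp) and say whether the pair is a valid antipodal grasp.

α = atan 0.35 = 19.29°;  2α = 38.58°
edge 2: e_2 = (+1.61, +0.94);  n_2 = (+0.5042, -0.8636)
edge 4: e_4 = (-2.12, +0.26);  n_4 = (+0.1217, +0.9926)
∠(n_2, n_4) = 142.73°
δ = |180° − 142.73°| = 37.27°
37.27° ≤ 2α = 38.58°  →  valid

δ = 37.27°, valid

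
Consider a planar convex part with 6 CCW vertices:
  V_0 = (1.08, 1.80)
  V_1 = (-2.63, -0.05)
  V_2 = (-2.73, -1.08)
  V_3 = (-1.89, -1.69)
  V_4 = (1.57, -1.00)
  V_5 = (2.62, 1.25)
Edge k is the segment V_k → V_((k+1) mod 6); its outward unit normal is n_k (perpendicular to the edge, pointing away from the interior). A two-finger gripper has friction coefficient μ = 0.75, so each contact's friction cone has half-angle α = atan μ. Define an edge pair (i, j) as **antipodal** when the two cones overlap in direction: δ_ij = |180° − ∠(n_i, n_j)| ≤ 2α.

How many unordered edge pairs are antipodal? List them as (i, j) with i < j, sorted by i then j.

α = atan 0.75 = 36.87°;  2α = 73.74°
n_0 = (-0.4462, +0.8949)
n_1 = (-0.9953, +0.0966)
n_2 = (-0.5876, -0.8092)
n_3 = (+0.1956, -0.9807)
n_4 = (+0.9062, -0.4229)
n_5 = (+0.3363, +0.9417)
  (0,1): δ = 122.05°  ·
  (0,2): δ = 62.49°  ✓
  (0,3): δ = 15.23°  ✓
  (0,4): δ = 38.48°  ✓
  (0,5): δ = 133.84°  ·
  (1,2): δ = 120.44°  ·
  (1,3): δ = 73.18°  ✓
  (1,4): δ = 19.47°  ✓
  (1,5): δ = 75.89°  ·
  (2,3): δ = 132.74°  ·
  (2,4): δ = 79.03°  ·
  (2,5): δ = 16.33°  ✓
  (3,4): δ = 126.29°  ·
  (3,5): δ = 30.93°  ✓
  (4,5): δ = 84.64°  ·
antipodal pairs: 7

count = 7; pairs: (0,2), (0,3), (0,4), (1,3), (1,4), (2,5), (3,5)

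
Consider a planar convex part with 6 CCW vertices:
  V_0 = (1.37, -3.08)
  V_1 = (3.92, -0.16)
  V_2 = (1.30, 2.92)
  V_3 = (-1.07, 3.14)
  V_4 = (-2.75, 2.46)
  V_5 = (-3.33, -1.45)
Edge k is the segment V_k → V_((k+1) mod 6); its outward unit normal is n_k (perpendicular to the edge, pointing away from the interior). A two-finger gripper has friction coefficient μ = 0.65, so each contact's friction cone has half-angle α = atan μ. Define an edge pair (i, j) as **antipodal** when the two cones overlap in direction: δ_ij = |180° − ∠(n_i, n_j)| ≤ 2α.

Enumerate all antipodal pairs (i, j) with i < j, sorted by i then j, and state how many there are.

α = atan 0.65 = 33.02°;  2α = 66.05°
n_0 = (+0.7532, -0.6578)
n_1 = (+0.7617, +0.6479)
n_2 = (+0.0924, +0.9957)
n_3 = (-0.3752, +0.9269)
n_4 = (-0.9892, +0.1467)
n_5 = (-0.3277, -0.9448)
  (0,1): δ = 98.48°  ·
  (0,2): δ = 54.17°  ✓
  (0,3): δ = 26.83°  ✓
  (0,4): δ = 32.69°  ✓
  (0,5): δ = 112.00°  ·
  (1,2): δ = 135.69°  ·
  (1,3): δ = 108.35°  ·
  (1,4): δ = 48.82°  ✓
  (1,5): δ = 30.49°  ✓
  (2,3): δ = 152.66°  ·
  (2,4): δ = 93.13°  ·
  (2,5): δ = 13.82°  ✓
  (3,4): δ = 120.47°  ·
  (3,5): δ = 41.16°  ✓
  (4,5): δ = 100.69°  ·
antipodal pairs: 7

count = 7; pairs: (0,2), (0,3), (0,4), (1,4), (1,5), (2,5), (3,5)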